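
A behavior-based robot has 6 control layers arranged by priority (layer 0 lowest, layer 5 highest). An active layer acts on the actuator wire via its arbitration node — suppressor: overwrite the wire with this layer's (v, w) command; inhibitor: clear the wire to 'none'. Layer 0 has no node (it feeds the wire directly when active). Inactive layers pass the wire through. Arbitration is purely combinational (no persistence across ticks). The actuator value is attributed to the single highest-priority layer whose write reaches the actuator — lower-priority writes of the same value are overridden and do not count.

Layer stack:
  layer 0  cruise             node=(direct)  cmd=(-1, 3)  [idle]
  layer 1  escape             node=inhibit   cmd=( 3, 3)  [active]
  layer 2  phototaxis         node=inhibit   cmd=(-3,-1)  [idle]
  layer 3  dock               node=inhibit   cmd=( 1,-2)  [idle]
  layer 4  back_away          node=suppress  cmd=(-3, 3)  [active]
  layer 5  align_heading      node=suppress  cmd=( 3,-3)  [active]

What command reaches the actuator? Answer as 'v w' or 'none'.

L0 cruise: idle → wire = none
L1 escape: active, inhibitor → wire = none
L2 phototaxis: idle → wire stays none
L3 dock: idle → wire stays none
L4 back_away: active, suppressor → wire = (-3, 3)
L5 align_heading: active, suppressor → wire = (3, -3)
actuator = (3, -3)

3 -3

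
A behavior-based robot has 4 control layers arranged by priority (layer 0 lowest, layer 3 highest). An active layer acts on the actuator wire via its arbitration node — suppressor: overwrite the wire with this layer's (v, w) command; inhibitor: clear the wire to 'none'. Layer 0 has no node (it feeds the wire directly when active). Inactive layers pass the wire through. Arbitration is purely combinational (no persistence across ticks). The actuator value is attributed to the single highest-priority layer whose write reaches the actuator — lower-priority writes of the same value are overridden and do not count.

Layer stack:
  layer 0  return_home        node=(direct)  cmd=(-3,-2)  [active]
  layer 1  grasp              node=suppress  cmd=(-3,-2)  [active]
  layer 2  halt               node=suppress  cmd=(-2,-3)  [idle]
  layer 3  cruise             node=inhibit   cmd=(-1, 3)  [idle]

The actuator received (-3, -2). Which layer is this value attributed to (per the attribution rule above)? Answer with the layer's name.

grasp

L0 return_home: active, feeds wire = (-3, -2)
L1 grasp: active, suppressor → wire = (-3, -2)
L2 halt: idle → wire stays (-3, -2)
L3 cruise: idle → wire stays (-3, -2)
actuator = (-3, -2)
last writer: layer 1 = grasp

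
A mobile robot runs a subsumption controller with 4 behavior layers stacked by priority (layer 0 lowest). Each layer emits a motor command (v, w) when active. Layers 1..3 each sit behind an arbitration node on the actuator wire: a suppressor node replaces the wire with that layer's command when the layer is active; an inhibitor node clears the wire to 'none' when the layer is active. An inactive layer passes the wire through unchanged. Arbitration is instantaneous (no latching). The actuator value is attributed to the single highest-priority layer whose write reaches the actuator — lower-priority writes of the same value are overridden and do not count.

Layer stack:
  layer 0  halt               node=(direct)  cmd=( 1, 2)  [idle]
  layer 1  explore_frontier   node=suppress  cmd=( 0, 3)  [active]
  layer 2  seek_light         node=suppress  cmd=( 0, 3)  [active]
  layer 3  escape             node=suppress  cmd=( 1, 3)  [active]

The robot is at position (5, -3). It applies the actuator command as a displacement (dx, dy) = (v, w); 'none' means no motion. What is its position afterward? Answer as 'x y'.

[0] halt off; wire := none
[1] explore_frontier on (suppress); wire := (0, 3)
[2] seek_light on (suppress); wire := (0, 3)
[3] escape on (suppress); wire := (1, 3)
output (1, 3)
position: (5, -3) + (1, 3) = (6, 0)

6 0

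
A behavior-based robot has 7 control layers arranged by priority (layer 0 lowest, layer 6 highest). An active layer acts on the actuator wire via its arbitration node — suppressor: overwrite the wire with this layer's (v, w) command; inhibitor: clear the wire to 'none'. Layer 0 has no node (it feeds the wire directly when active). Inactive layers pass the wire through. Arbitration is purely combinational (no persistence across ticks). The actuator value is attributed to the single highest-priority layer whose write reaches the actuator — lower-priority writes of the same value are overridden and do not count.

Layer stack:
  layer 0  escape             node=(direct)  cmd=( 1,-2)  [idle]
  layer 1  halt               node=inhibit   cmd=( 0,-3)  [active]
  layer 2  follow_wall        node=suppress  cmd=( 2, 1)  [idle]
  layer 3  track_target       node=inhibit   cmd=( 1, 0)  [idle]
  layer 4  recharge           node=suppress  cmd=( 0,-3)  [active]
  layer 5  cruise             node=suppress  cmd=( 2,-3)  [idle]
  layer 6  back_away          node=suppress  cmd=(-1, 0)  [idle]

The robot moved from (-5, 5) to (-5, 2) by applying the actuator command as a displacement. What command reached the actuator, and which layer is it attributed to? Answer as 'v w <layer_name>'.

0 -3 recharge

displacement = (-5, 2) − (-5, 5) = (0, -3)
[0] escape off; wire := none
[1] halt on (inhibit); wire := none
[2] follow_wall off; pass none
[3] track_target off; pass none
[4] recharge on (suppress); wire := (0, -3)
[5] cruise off; pass (0, -3)
[6] back_away off; pass (0, -3)
output (0, -3) — from layer 4 (recharge)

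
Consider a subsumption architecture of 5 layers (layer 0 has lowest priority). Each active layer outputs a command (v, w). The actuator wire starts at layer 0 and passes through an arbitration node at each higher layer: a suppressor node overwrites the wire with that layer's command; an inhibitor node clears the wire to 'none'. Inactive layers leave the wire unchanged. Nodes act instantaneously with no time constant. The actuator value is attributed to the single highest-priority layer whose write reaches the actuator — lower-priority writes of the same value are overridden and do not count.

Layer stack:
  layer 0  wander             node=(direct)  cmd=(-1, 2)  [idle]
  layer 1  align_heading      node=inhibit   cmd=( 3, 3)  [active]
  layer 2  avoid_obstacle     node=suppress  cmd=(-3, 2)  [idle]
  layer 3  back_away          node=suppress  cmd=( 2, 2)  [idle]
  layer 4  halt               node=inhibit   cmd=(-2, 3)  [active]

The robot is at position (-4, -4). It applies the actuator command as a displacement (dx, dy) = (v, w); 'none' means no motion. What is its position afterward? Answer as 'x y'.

-4 -4

[0] wander off; wire := none
[1] align_heading on (inhibit); wire := none
[2] avoid_obstacle off; pass none
[3] back_away off; pass none
[4] halt on (inhibit); wire := none
output none
position: (-4, -4) + none = (-4, -4)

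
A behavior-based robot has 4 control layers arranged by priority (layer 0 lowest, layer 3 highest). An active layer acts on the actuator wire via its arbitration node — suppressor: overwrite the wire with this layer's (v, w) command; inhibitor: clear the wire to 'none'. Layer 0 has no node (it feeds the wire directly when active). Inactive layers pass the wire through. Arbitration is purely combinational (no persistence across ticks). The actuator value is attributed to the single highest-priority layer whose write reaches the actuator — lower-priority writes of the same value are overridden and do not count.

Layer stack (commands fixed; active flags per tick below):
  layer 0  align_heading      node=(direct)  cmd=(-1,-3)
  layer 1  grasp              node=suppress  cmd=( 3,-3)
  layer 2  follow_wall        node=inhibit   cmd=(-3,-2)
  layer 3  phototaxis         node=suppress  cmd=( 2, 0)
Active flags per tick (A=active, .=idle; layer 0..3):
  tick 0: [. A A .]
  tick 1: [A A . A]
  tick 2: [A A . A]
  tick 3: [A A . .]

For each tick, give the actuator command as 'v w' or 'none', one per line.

none
2 0
2 0
3 -3

tick 0:
  layer 0 (align_heading) idle — none
  layer 1 (grasp) active — suppresses: (3, -3)
  layer 2 (follow_wall) active — inhibits: none
  layer 3 (phototaxis) idle — unchanged: none
  → actuator none
tick 1:
  layer 0 (align_heading) active — direct: (-1, -3)
  layer 1 (grasp) active — suppresses: (3, -3)
  layer 2 (follow_wall) idle — unchanged: (3, -3)
  layer 3 (phototaxis) active — suppresses: (2, 0)
  → actuator (2, 0)
tick 2:
  layer 0 (align_heading) active — direct: (-1, -3)
  layer 1 (grasp) active — suppresses: (3, -3)
  layer 2 (follow_wall) idle — unchanged: (3, -3)
  layer 3 (phototaxis) active — suppresses: (2, 0)
  → actuator (2, 0)
tick 3:
  layer 0 (align_heading) active — direct: (-1, -3)
  layer 1 (grasp) active — suppresses: (3, -3)
  layer 2 (follow_wall) idle — unchanged: (3, -3)
  layer 3 (phototaxis) idle — unchanged: (3, -3)
  → actuator (3, -3)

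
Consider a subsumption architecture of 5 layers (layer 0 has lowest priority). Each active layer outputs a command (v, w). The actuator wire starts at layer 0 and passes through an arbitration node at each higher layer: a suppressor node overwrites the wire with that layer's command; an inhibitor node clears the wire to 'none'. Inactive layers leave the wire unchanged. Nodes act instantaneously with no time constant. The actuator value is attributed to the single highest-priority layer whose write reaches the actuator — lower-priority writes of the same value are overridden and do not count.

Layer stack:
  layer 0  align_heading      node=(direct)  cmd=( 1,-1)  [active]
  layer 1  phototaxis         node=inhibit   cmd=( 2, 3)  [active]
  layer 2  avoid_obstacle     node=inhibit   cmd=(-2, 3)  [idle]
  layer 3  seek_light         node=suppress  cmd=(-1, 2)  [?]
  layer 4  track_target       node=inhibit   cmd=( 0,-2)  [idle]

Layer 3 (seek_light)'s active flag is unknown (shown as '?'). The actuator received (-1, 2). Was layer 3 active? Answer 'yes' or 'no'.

yes

If layer 3 is active=yes:
  actuator would be (-1, 2)
If layer 3 is active=no:
  actuator would be none
Observed (-1, 2), so layer 3 was active.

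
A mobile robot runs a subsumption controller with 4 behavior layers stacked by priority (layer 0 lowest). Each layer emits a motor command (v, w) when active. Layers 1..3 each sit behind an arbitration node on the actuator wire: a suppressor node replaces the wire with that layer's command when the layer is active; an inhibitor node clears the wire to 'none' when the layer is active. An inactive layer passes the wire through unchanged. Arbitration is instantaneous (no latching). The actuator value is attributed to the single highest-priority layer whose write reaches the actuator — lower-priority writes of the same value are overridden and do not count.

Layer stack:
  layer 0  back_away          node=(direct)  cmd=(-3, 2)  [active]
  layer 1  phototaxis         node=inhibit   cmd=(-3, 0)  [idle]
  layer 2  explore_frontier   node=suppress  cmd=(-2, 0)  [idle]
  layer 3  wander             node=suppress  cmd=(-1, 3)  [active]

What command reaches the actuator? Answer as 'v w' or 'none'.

-1 3

L0 back_away: active, feeds wire = (-3, 2)
L1 phototaxis: idle → wire stays (-3, 2)
L2 explore_frontier: idle → wire stays (-3, 2)
L3 wander: active, suppressor → wire = (-1, 3)
actuator = (-1, 3)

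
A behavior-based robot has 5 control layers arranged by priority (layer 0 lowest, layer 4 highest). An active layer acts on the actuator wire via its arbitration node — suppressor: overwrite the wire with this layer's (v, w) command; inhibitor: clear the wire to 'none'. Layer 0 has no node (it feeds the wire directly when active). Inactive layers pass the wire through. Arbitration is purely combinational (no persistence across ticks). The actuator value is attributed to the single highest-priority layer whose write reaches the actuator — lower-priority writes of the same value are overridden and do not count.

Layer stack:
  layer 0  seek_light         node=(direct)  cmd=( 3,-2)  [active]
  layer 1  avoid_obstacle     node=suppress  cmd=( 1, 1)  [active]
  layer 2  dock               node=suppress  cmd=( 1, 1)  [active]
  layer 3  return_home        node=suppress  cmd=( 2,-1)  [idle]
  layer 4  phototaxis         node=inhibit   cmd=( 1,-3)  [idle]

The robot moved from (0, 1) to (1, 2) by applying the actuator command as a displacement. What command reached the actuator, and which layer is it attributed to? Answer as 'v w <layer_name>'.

1 1 dock

displacement = (1, 2) − (0, 1) = (1, 1)
layer 0 (seek_light) active — direct: (3, -2)
layer 1 (avoid_obstacle) active — suppresses: (1, 1)
layer 2 (dock) active — suppresses: (1, 1)
layer 3 (return_home) idle — unchanged: (1, 1)
layer 4 (phototaxis) idle — unchanged: (1, 1)
→ actuator (1, 1) — from layer 2 (dock)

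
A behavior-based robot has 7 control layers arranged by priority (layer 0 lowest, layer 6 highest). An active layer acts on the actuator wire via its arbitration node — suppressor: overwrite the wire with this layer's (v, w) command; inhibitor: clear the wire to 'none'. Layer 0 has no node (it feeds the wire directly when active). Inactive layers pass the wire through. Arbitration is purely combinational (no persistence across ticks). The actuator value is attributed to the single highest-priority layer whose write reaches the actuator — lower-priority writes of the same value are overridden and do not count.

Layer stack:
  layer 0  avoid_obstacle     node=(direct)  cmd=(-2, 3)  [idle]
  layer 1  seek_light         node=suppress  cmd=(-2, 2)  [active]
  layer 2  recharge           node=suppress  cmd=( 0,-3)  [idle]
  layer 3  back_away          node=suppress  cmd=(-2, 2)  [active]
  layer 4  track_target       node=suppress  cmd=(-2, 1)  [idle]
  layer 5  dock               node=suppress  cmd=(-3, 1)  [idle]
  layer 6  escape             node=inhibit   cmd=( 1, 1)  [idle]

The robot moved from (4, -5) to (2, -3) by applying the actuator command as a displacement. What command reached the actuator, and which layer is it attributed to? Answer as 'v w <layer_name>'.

displacement = (2, -3) − (4, -5) = (-2, 2)
layer 0 (avoid_obstacle) idle — none
layer 1 (seek_light) active — suppresses: (-2, 2)
layer 2 (recharge) idle — unchanged: (-2, 2)
layer 3 (back_away) active — suppresses: (-2, 2)
layer 4 (track_target) idle — unchanged: (-2, 2)
layer 5 (dock) idle — unchanged: (-2, 2)
layer 6 (escape) idle — unchanged: (-2, 2)
→ actuator (-2, 2) — from layer 3 (back_away)

-2 2 back_away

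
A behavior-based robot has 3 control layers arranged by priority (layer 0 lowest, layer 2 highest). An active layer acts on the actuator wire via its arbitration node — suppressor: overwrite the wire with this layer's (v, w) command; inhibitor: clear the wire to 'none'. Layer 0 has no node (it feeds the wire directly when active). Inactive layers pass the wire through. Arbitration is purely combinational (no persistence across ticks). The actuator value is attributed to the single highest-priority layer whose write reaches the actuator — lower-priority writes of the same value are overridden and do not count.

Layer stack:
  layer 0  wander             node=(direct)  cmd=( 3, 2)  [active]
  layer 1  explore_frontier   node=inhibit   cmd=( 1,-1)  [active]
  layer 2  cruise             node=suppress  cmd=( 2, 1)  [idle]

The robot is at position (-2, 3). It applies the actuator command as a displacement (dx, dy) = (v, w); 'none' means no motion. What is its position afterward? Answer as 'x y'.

[0] wander on; wire := (3, 2)
[1] explore_frontier on (inhibit); wire := none
[2] cruise off; pass none
output none
position: (-2, 3) + none = (-2, 3)

-2 3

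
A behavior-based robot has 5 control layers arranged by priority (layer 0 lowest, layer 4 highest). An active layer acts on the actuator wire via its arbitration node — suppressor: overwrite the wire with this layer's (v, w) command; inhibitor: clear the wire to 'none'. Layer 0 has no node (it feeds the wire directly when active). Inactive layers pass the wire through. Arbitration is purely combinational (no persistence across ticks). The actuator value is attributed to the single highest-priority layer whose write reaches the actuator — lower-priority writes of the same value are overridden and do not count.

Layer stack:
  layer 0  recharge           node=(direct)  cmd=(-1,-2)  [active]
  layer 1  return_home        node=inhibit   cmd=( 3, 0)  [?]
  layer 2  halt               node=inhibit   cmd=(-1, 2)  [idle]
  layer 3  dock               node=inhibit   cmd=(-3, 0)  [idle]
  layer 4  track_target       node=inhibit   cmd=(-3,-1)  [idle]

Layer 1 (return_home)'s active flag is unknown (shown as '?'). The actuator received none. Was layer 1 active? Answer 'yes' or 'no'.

If layer 1 is active=yes:
  actuator would be none
If layer 1 is active=no:
  actuator would be (-1, -2)
Observed none, so layer 1 was active.

yes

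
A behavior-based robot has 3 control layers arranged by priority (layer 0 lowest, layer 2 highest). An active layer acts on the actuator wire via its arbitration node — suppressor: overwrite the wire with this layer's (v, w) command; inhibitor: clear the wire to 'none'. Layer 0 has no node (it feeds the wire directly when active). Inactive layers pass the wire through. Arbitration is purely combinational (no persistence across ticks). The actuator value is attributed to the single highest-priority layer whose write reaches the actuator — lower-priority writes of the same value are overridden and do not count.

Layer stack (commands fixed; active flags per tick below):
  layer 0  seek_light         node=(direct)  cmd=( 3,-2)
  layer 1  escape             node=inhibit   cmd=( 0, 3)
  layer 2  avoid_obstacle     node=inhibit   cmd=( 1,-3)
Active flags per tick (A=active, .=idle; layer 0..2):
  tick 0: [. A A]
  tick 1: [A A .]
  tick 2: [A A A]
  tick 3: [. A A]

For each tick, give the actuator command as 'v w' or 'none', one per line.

none
none
none
none

tick 0:
  layer 0 (seek_light) idle — none
  layer 1 (escape) active — inhibits: none
  layer 2 (avoid_obstacle) active — inhibits: none
  → actuator none
tick 1:
  layer 0 (seek_light) active — direct: (3, -2)
  layer 1 (escape) active — inhibits: none
  layer 2 (avoid_obstacle) idle — unchanged: none
  → actuator none
tick 2:
  layer 0 (seek_light) active — direct: (3, -2)
  layer 1 (escape) active — inhibits: none
  layer 2 (avoid_obstacle) active — inhibits: none
  → actuator none
tick 3:
  layer 0 (seek_light) idle — none
  layer 1 (escape) active — inhibits: none
  layer 2 (avoid_obstacle) active — inhibits: none
  → actuator none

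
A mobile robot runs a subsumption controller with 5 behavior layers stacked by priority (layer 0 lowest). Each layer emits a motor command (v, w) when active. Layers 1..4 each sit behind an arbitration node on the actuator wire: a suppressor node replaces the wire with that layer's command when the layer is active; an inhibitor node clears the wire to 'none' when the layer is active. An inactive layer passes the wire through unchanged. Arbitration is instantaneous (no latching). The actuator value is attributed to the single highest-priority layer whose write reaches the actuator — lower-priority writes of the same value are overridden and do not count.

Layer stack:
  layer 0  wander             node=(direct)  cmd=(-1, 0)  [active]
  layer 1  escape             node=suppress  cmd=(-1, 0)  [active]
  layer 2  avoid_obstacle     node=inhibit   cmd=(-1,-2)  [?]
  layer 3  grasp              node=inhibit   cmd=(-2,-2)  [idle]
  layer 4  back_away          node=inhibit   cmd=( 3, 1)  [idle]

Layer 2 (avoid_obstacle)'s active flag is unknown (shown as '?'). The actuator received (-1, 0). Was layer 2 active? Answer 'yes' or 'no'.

no

If layer 2 is active=yes:
  actuator would be none
If layer 2 is active=no:
  actuator would be (-1, 0)
Observed (-1, 0), so layer 2 was idle.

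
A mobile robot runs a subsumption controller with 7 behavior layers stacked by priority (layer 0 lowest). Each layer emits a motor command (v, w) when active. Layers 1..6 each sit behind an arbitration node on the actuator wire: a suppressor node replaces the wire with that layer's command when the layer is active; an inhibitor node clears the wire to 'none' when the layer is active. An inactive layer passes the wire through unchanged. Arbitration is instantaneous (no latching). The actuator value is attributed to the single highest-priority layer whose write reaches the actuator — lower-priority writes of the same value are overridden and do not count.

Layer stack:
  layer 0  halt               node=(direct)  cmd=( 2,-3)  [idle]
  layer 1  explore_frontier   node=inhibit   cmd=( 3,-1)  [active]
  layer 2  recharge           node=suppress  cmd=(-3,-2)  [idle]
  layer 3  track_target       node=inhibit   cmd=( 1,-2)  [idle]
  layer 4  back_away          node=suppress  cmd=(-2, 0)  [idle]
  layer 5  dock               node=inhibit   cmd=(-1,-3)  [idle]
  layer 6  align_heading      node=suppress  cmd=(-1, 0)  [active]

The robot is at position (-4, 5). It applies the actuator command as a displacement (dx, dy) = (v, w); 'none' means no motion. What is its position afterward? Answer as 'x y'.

[0] halt off; wire := none
[1] explore_frontier on (inhibit); wire := none
[2] recharge off; pass none
[3] track_target off; pass none
[4] back_away off; pass none
[5] dock off; pass none
[6] align_heading on (suppress); wire := (-1, 0)
output (-1, 0)
position: (-4, 5) + (-1, 0) = (-5, 5)

-5 5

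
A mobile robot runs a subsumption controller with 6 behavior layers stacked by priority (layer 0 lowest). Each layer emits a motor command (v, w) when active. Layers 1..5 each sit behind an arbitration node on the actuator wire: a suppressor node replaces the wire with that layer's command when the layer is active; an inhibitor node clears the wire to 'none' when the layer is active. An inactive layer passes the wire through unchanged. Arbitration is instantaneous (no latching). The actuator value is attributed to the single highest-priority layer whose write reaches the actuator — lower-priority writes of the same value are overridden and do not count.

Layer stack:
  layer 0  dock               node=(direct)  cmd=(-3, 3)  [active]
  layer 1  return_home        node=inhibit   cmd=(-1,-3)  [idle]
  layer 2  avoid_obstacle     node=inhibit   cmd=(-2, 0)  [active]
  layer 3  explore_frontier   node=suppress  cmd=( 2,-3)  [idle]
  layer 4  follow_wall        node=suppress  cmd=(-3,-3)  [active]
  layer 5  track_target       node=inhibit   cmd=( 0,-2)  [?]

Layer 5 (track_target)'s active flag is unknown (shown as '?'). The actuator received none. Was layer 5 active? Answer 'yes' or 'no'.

yes

If layer 5 is active=yes:
  actuator would be none
If layer 5 is active=no:
  actuator would be (-3, -3)
Observed none, so layer 5 was active.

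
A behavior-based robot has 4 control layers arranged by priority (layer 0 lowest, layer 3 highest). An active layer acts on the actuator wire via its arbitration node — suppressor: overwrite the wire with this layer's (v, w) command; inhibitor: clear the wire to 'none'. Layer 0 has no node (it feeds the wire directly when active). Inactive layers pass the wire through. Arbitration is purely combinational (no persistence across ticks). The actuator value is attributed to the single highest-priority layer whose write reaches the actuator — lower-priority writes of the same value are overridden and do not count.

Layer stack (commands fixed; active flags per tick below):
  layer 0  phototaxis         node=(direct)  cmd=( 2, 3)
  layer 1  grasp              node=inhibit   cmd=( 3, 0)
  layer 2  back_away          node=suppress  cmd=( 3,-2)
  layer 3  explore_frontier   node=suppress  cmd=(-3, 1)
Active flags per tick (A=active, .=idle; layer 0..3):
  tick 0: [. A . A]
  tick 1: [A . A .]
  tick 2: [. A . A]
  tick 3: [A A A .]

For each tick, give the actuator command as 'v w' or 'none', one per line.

-3 1
3 -2
-3 1
3 -2

tick 0:
  [0] phototaxis off; wire := none
  [1] grasp on (inhibit); wire := none
  [2] back_away off; pass none
  [3] explore_frontier on (suppress); wire := (-3, 1)
  output (-3, 1)
tick 1:
  [0] phototaxis on; wire := (2, 3)
  [1] grasp off; pass (2, 3)
  [2] back_away on (suppress); wire := (3, -2)
  [3] explore_frontier off; pass (3, -2)
  output (3, -2)
tick 2:
  [0] phototaxis off; wire := none
  [1] grasp on (inhibit); wire := none
  [2] back_away off; pass none
  [3] explore_frontier on (suppress); wire := (-3, 1)
  output (-3, 1)
tick 3:
  [0] phototaxis on; wire := (2, 3)
  [1] grasp on (inhibit); wire := none
  [2] back_away on (suppress); wire := (3, -2)
  [3] explore_frontier off; pass (3, -2)
  output (3, -2)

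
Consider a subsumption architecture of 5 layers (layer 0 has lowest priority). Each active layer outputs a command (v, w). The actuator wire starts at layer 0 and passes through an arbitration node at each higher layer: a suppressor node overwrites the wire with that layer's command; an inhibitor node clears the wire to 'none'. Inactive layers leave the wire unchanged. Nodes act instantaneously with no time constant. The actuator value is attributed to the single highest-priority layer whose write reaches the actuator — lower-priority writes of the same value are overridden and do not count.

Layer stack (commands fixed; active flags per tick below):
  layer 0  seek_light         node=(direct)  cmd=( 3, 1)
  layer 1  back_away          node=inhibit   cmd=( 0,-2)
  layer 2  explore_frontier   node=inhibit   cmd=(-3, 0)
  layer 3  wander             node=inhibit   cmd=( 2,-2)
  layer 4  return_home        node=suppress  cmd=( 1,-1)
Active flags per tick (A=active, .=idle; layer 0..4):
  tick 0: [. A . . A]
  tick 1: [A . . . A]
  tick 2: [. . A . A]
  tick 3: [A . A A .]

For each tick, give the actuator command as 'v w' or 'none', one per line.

tick 0:
  [0] seek_light off; wire := none
  [1] back_away on (inhibit); wire := none
  [2] explore_frontier off; pass none
  [3] wander off; pass none
  [4] return_home on (suppress); wire := (1, -1)
  output (1, -1)
tick 1:
  [0] seek_light on; wire := (3, 1)
  [1] back_away off; pass (3, 1)
  [2] explore_frontier off; pass (3, 1)
  [3] wander off; pass (3, 1)
  [4] return_home on (suppress); wire := (1, -1)
  output (1, -1)
tick 2:
  [0] seek_light off; wire := none
  [1] back_away off; pass none
  [2] explore_frontier on (inhibit); wire := none
  [3] wander off; pass none
  [4] return_home on (suppress); wire := (1, -1)
  output (1, -1)
tick 3:
  [0] seek_light on; wire := (3, 1)
  [1] back_away off; pass (3, 1)
  [2] explore_frontier on (inhibit); wire := none
  [3] wander on (inhibit); wire := none
  [4] return_home off; pass none
  output none

1 -1
1 -1
1 -1
none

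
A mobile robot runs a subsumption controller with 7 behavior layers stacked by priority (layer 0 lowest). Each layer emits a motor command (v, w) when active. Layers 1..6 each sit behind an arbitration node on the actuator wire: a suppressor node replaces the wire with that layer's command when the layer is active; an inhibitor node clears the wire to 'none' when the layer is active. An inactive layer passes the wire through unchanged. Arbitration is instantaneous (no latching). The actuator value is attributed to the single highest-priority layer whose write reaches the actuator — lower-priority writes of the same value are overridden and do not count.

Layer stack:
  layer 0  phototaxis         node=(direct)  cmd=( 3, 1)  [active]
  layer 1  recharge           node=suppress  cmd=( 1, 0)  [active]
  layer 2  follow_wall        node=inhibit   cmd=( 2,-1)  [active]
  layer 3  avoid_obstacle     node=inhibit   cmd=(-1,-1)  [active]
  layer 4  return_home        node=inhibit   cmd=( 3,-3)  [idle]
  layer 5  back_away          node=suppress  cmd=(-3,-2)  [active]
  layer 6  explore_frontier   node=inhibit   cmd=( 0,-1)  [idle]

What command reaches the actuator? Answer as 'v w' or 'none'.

[0] phototaxis on; wire := (3, 1)
[1] recharge on (suppress); wire := (1, 0)
[2] follow_wall on (inhibit); wire := none
[3] avoid_obstacle on (inhibit); wire := none
[4] return_home off; pass none
[5] back_away on (suppress); wire := (-3, -2)
[6] explore_frontier off; pass (-3, -2)
output (-3, -2)

-3 -2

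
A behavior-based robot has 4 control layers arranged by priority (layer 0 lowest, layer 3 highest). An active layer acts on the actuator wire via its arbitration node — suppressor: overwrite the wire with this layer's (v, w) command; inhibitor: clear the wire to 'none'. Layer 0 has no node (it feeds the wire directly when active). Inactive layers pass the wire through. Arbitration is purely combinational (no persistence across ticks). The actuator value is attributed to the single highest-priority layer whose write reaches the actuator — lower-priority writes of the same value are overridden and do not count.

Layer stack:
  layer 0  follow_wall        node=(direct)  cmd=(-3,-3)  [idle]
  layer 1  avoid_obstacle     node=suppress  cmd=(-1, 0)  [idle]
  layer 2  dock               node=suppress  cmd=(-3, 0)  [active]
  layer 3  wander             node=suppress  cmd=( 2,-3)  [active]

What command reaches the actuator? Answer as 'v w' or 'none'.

2 -3

[0] follow_wall off; wire := none
[1] avoid_obstacle off; pass none
[2] dock on (suppress); wire := (-3, 0)
[3] wander on (suppress); wire := (2, -3)
output (2, -3)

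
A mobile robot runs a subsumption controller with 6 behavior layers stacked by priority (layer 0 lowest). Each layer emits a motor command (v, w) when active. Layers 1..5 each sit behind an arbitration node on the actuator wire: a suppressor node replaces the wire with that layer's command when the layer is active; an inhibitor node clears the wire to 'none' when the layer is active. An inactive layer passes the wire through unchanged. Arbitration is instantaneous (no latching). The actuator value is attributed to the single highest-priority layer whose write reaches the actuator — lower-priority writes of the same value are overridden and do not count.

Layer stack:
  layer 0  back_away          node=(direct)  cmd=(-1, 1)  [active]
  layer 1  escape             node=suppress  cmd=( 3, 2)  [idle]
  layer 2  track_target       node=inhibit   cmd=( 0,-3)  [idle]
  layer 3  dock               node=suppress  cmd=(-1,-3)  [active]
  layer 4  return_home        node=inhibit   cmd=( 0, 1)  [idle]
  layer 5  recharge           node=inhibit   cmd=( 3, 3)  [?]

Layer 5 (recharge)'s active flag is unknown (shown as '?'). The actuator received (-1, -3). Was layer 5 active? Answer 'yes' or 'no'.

no

If layer 5 is active=yes:
  actuator would be none
If layer 5 is active=no:
  actuator would be (-1, -3)
Observed (-1, -3), so layer 5 was idle.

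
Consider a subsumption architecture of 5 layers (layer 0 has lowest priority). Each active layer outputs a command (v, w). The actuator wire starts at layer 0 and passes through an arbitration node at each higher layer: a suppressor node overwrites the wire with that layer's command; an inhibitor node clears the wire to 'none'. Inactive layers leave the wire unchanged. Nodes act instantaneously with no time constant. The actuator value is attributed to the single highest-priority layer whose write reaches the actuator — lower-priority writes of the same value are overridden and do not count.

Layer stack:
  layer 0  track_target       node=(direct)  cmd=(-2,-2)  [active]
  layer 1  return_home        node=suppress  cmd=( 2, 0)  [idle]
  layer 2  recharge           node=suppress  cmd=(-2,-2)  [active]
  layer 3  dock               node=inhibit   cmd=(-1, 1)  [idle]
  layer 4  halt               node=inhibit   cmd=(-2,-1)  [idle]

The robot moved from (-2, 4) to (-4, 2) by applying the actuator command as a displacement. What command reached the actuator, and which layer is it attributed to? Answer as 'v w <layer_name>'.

displacement = (-4, 2) − (-2, 4) = (-2, -2)
L0 track_target: active, feeds wire = (-2, -2)
L1 return_home: idle → wire stays (-2, -2)
L2 recharge: active, suppressor → wire = (-2, -2)
L3 dock: idle → wire stays (-2, -2)
L4 halt: idle → wire stays (-2, -2)
actuator = (-2, -2) — from layer 2 (recharge)

-2 -2 recharge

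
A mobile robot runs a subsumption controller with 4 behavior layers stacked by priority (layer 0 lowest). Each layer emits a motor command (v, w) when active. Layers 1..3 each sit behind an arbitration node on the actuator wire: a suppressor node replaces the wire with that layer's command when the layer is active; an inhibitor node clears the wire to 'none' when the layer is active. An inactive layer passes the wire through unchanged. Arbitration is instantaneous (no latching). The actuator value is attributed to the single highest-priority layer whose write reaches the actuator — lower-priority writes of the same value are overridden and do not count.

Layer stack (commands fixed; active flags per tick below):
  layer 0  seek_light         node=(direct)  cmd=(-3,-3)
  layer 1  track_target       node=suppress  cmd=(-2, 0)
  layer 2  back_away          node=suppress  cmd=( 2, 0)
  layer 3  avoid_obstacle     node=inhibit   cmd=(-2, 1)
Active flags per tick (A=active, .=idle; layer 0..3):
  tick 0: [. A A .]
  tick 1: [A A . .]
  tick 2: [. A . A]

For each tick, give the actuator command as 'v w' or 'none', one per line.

2 0
-2 0
none

tick 0:
  [0] seek_light off; wire := none
  [1] track_target on (suppress); wire := (-2, 0)
  [2] back_away on (suppress); wire := (2, 0)
  [3] avoid_obstacle off; pass (2, 0)
  output (2, 0)
tick 1:
  [0] seek_light on; wire := (-3, -3)
  [1] track_target on (suppress); wire := (-2, 0)
  [2] back_away off; pass (-2, 0)
  [3] avoid_obstacle off; pass (-2, 0)
  output (-2, 0)
tick 2:
  [0] seek_light off; wire := none
  [1] track_target on (suppress); wire := (-2, 0)
  [2] back_away off; pass (-2, 0)
  [3] avoid_obstacle on (inhibit); wire := none
  output none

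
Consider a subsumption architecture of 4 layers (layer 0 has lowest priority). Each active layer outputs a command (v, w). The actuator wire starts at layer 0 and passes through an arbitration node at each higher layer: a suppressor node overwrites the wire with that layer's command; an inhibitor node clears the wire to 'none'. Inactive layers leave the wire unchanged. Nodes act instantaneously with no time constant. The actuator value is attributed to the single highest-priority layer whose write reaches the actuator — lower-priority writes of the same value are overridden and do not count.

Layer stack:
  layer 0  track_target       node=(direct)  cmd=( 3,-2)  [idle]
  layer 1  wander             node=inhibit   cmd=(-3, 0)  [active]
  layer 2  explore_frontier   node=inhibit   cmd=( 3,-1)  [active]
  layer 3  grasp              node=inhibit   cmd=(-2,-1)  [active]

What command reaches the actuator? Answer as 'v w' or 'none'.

[0] track_target off; wire := none
[1] wander on (inhibit); wire := none
[2] explore_frontier on (inhibit); wire := none
[3] grasp on (inhibit); wire := none
output none

none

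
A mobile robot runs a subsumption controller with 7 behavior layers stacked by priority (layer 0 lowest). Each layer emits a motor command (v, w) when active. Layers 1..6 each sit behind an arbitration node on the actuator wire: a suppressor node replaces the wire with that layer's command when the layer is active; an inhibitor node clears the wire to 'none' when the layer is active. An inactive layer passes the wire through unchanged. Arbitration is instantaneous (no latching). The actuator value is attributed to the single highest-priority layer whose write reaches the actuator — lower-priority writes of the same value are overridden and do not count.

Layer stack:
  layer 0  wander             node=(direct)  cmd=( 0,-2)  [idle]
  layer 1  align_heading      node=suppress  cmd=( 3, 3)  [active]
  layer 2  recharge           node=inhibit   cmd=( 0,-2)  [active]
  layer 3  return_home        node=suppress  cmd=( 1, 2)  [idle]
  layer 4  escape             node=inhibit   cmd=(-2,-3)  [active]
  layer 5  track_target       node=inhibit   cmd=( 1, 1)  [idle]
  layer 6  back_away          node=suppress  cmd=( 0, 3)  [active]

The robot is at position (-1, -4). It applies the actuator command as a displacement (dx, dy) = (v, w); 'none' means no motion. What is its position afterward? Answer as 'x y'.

L0 wander: idle → wire = none
L1 align_heading: active, suppressor → wire = (3, 3)
L2 recharge: active, inhibitor → wire = none
L3 return_home: idle → wire stays none
L4 escape: active, inhibitor → wire = none
L5 track_target: idle → wire stays none
L6 back_away: active, suppressor → wire = (0, 3)
actuator = (0, 3)
position: (-1, -4) + (0, 3) = (-1, -1)

-1 -1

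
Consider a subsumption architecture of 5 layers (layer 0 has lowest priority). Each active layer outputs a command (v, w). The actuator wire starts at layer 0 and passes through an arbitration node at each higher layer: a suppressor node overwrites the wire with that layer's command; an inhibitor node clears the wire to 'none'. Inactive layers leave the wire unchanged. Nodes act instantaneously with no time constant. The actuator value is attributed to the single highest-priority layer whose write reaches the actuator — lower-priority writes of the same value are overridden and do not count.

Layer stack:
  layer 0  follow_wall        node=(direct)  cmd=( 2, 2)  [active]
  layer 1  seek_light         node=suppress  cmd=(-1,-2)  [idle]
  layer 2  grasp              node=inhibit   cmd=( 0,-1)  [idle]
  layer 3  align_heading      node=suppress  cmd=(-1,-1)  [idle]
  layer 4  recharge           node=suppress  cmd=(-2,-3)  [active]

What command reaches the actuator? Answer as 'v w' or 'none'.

layer 0 (follow_wall) active — direct: (2, 2)
layer 1 (seek_light) idle — unchanged: (2, 2)
layer 2 (grasp) idle — unchanged: (2, 2)
layer 3 (align_heading) idle — unchanged: (2, 2)
layer 4 (recharge) active — suppresses: (-2, -3)
→ actuator (-2, -3)

-2 -3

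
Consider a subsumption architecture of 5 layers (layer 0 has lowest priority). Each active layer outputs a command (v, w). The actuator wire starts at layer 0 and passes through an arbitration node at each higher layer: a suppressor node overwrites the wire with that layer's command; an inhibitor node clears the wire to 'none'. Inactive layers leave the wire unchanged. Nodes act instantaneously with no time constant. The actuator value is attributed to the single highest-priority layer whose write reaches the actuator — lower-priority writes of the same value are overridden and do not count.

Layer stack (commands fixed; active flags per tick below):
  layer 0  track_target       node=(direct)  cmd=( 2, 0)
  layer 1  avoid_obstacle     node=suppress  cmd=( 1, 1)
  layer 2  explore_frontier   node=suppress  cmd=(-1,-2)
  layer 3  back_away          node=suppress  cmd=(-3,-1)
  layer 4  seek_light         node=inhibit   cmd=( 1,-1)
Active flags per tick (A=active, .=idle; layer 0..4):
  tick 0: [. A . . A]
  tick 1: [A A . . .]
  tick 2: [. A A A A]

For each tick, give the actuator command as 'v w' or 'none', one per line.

none
1 1
none

tick 0:
  [0] track_target off; wire := none
  [1] avoid_obstacle on (suppress); wire := (1, 1)
  [2] explore_frontier off; pass (1, 1)
  [3] back_away off; pass (1, 1)
  [4] seek_light on (inhibit); wire := none
  output none
tick 1:
  [0] track_target on; wire := (2, 0)
  [1] avoid_obstacle on (suppress); wire := (1, 1)
  [2] explore_frontier off; pass (1, 1)
  [3] back_away off; pass (1, 1)
  [4] seek_light off; pass (1, 1)
  output (1, 1)
tick 2:
  [0] track_target off; wire := none
  [1] avoid_obstacle on (suppress); wire := (1, 1)
  [2] explore_frontier on (suppress); wire := (-1, -2)
  [3] back_away on (suppress); wire := (-3, -1)
  [4] seek_light on (inhibit); wire := none
  output none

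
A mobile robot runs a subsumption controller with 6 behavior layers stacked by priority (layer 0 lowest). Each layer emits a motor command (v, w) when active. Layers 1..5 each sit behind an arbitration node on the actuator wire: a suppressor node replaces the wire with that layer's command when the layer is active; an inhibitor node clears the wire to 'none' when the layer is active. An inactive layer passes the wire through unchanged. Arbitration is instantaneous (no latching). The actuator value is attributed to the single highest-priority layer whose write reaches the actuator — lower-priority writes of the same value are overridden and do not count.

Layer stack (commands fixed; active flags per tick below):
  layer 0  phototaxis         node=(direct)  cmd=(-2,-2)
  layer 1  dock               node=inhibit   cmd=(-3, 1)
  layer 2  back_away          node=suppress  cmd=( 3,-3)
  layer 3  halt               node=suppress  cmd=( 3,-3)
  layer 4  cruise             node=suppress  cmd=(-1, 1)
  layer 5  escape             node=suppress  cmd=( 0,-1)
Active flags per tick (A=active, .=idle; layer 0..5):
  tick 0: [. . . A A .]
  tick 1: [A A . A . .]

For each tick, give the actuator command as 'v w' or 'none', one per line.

-1 1
3 -3

tick 0:
  layer 0 (phototaxis) idle — none
  layer 1 (dock) idle — unchanged: none
  layer 2 (back_away) idle — unchanged: none
  layer 3 (halt) active — suppresses: (3, -3)
  layer 4 (cruise) active — suppresses: (-1, 1)
  layer 5 (escape) idle — unchanged: (-1, 1)
  → actuator (-1, 1)
tick 1:
  layer 0 (phototaxis) active — direct: (-2, -2)
  layer 1 (dock) active — inhibits: none
  layer 2 (back_away) idle — unchanged: none
  layer 3 (halt) active — suppresses: (3, -3)
  layer 4 (cruise) idle — unchanged: (3, -3)
  layer 5 (escape) idle — unchanged: (3, -3)
  → actuator (3, -3)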